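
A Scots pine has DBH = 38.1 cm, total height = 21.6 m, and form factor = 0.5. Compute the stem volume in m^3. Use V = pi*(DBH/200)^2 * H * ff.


Formula: V = pi * (DBH/200)^2 * H * ff
Radius = DBH/200 = 38.1/200 = 0.1905 m
Radius^2 = 0.1905^2 = 0.03629025 m^2
V = pi * 0.03629025 * 21.6 * 0.5
V = 1.231 m^3

1.231


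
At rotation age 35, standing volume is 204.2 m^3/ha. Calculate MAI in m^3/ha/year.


Formula: MAI = Total Volume / Stand Age
MAI = 204.2 m^3/ha / 35 years
MAI = 5.83 m^3/ha/year

5.83


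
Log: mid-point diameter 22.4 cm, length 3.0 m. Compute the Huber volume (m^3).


Huber: V = Am * L,  Am = pi*(Dm/200)^2
Am = pi*(22.4/200)^2 = 0.039408 m^2
V = 0.039408*3.0 = 0.1182 m^3

0.1182


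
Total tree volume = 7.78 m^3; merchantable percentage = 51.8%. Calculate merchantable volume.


Formula: MV = V_total * (merchantable_pct / 100)
Merchantable fraction = 51.8% / 100 = 0.518
MV = 7.78 m^3 * 0.518 = 4.03 m^3

4.03


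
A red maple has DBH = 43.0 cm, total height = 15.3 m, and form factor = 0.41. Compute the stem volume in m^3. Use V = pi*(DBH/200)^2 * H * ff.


Formula: V = pi * (DBH/200)^2 * H * ff
Radius = DBH/200 = 43.0/200 = 0.215 m
Radius^2 = 0.215^2 = 0.046225 m^2
V = pi * 0.046225 * 15.3 * 0.41
V = 0.911 m^3

0.911


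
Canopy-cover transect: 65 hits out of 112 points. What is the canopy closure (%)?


Formula: Canopy closure = covered points / total points * 100
Closure = 65 / 112 * 100
Closure = 0.5804 * 100 = 58.0%

58.0


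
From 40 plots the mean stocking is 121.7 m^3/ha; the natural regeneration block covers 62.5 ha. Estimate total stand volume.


Formula: Total Volume = Mean Volume per ha * Total Area
Total Volume = 121.7 m^3/ha * 62.5 ha
Total Volume = 7606 m^3

7606


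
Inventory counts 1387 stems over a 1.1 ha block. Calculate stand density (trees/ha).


Formula: Stand Density = N_trees / Area_ha
Density = 1387 trees / 1.1 ha
Density = 1261 trees/ha

1261


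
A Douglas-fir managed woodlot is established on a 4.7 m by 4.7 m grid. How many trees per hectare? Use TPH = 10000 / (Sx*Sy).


Formula: TPH = 10000 m^2/ha / (spacing_x * spacing_y)
Area per tree = 4.7 m * 4.7 m = 22.09 m^2
TPH = 10000 / 22.09 = 453 trees/ha

453


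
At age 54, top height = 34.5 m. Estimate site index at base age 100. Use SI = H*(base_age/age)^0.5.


Formula: SI = H_dom * (base_age / age)^0.5
Age ratio = 100 / 54 = 1.85185
sqrt(age_ratio) = 1.36083
SI = 34.5 * 1.36083 = 46.9 m

46.9


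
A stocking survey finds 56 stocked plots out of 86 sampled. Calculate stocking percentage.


Formula: Stocking % = stocked plots / total plots * 100
Stocking = 56 / 86 * 100
Stocking = 0.6512 * 100 = 65.1%

65.1


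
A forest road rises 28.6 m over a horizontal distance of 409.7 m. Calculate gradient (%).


Formula: Gradient = rise / run * 100
Gradient = 28.6 / 409.7 * 100 = 7.0%

7.0


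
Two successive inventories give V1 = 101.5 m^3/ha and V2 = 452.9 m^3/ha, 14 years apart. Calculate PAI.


Formula: PAI = (V_T2 - V_T1) / (T2 - T1)
Volume increment = 452.9 - 101.5 = 351.4 m^3/ha
PAI = 351.4 / 14 = 25.1 m^3/ha/year

25.1


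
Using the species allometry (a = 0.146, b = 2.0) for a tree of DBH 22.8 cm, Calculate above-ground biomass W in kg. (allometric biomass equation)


Formula: W = a * DBH^b  (allometric power law)
DBH^b = 22.8^2.0 = 519.84
W = 0.146 * 519.84 = 75.9 kg

75.9


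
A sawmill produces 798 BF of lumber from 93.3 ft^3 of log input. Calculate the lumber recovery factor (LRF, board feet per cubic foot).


Formula: LRF = Lumber Output (BF) / Log Input (ft^3)
LRF = 798 BF / 93.3 ft^3
LRF = 8.55 BF/ft^3

8.55


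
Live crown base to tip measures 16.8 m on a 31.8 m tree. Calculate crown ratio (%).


Formula: Crown Ratio = (Crown Length / Total Height) * 100
CR = (16.8 m / 31.8 m) * 100
CR = 0.5283 * 100 = 52.8%

52.8


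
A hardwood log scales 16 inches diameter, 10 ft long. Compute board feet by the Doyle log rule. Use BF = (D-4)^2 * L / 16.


Doyle: BF = (D - 4)^2 * L / 16
Adjusted diameter = 16 - 4 = 12 in
(D-4)^2 = 12^2 = 144
BF = 144 * 10 / 16 = 90 BF

90


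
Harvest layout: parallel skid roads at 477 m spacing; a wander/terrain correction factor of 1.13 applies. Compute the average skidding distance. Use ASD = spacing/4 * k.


Formula: ASD = (spacing / 4) * correction
Uncorrected distance = spacing / 4 = 477 / 4 = 119.25 m
ASD = 119.25 * 1.13 = 135 m

135


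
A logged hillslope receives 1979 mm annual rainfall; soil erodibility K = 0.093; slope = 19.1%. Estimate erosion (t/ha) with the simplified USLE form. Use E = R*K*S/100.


Formula: E = R * K * S / 100  (simplified USLE)
R * K = 1979 * 0.093 = 184.047
E = 184.047 * 19.1 / 100 = 35.15 t/ha

35.15


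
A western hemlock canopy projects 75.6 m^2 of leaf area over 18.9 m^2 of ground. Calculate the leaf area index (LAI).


Formula: LAI = total leaf area / ground area  (dimensionless)
LAI = 75.6 m^2 / 18.9 m^2
LAI = 4.0

4.0


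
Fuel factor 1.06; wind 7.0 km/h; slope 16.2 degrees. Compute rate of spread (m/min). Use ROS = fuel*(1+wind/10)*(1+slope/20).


Formula: ROS = fuel * (1 + wind/10) * (1 + slope/20)
Wind factor = 1 + 7.0/10 = 1.7
Slope factor = 1 + 16.2/20 = 1.81
ROS = 1.06 * 1.7 * 1.81 = 3.26 m/min

3.26


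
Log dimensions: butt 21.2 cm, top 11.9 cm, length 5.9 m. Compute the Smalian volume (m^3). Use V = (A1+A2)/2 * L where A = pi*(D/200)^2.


Smalian: V = (A1 + A2)/2 * L,  A = pi*(D/200)^2
A1 = pi*(21.2/200)^2 = 0.035299 m^2
A2 = pi*(11.9/200)^2 = 0.011122 m^2
V = (0.035299+0.011122)/2*5.9 = 0.1369 m^3

0.1369


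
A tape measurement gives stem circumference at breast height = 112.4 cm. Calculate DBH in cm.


Formula: DBH = C / pi
DBH = 112.4 / pi
pi = 3.14159...
DBH = 35.8 cm

35.8


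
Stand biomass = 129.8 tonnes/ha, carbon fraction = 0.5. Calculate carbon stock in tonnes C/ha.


Formula: Carbon Stock = Biomass * Carbon Fraction
C = 129.8 t/ha * 0.5
C = 64.9 t C/ha

64.9


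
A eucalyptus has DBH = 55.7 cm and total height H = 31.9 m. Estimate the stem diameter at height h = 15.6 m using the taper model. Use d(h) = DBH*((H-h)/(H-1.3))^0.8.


Taper: d(h) = DBH * ((H - h) / (H - 1.3))^0.8
Numerator = H - h = 31.9 - 15.6 = 16.3 m
Denominator = H - 1.3 = 31.9 - 1.3 = 30.6 m
Ratio = 16.3 / 30.6 = 0.53268
d = 55.7 * 0.53268^0.8 = 33.7 cm

33.7


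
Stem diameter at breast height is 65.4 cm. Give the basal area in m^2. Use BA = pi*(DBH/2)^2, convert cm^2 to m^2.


Formula: BA = pi * (DBH/2)^2 / 10000  (cm^2 to m^2)
Radius = DBH/2 = 65.4/2 = 32.7 cm
BA = pi * 32.7^2 / 10000
   = 3359.2736 cm^2 / 10000
   = 0.3359 m^2

0.3359


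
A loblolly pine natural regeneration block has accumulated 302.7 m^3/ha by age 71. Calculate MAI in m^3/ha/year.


Formula: MAI = Total Volume / Stand Age
MAI = 302.7 m^3/ha / 71 years
MAI = 4.26 m^3/ha/year

4.26


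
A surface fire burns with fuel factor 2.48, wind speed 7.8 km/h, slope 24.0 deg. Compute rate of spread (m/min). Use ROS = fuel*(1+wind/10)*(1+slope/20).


Formula: ROS = fuel * (1 + wind/10) * (1 + slope/20)
Wind factor = 1 + 7.8/10 = 1.78
Slope factor = 1 + 24.0/20 = 2.2
ROS = 2.48 * 1.78 * 2.2 = 9.71 m/min

9.71


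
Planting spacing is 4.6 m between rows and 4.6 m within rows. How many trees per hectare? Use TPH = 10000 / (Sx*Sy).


Formula: TPH = 10000 m^2/ha / (spacing_x * spacing_y)
Area per tree = 4.6 m * 4.6 m = 21.16 m^2
TPH = 10000 / 21.16 = 473 trees/ha

473


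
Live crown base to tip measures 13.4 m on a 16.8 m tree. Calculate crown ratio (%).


Formula: Crown Ratio = (Crown Length / Total Height) * 100
CR = (13.4 m / 16.8 m) * 100
CR = 0.7976 * 100 = 79.8%

79.8


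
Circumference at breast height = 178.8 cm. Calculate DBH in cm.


Formula: DBH = C / pi
DBH = 178.8 / pi
pi = 3.14159...
DBH = 56.9 cm

56.9


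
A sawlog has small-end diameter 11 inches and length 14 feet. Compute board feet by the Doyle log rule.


Doyle: BF = (D - 4)^2 * L / 16
Adjusted diameter = 11 - 4 = 7 in
(D-4)^2 = 7^2 = 49
BF = 49 * 14 / 16 = 43 BF

43


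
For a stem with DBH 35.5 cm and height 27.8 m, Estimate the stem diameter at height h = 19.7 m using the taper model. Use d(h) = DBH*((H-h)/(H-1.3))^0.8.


Taper: d(h) = DBH * ((H - h) / (H - 1.3))^0.8
Numerator = H - h = 27.8 - 19.7 = 8.1 m
Denominator = H - 1.3 = 27.8 - 1.3 = 26.5 m
Ratio = 8.1 / 26.5 = 0.30566
d = 35.5 * 0.30566^0.8 = 13.8 cm

13.8


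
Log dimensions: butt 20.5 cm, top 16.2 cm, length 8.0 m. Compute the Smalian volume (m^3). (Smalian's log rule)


Smalian: V = (A1 + A2)/2 * L,  A = pi*(D/200)^2
A1 = pi*(20.5/200)^2 = 0.033006 m^2
A2 = pi*(16.2/200)^2 = 0.020612 m^2
V = (0.033006+0.020612)/2*8.0 = 0.2145 m^3

0.2145


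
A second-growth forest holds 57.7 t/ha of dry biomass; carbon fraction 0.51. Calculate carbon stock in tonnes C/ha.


Formula: Carbon Stock = Biomass * Carbon Fraction
C = 57.7 t/ha * 0.51
C = 29.4 t C/ha

29.4


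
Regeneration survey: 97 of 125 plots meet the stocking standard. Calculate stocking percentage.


Formula: Stocking % = stocked plots / total plots * 100
Stocking = 97 / 125 * 100
Stocking = 0.776 * 100 = 77.6%

77.6


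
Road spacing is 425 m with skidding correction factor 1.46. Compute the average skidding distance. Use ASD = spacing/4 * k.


Formula: ASD = (spacing / 4) * correction
Uncorrected distance = spacing / 4 = 425 / 4 = 106.25 m
ASD = 106.25 * 1.46 = 155 m

155


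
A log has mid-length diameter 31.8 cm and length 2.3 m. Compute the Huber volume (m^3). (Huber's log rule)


Huber: V = Am * L,  Am = pi*(Dm/200)^2
Am = pi*(31.8/200)^2 = 0.079423 m^2
V = 0.079423*2.3 = 0.1827 m^3

0.1827


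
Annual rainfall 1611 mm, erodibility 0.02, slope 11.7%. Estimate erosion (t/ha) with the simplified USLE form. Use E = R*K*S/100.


Formula: E = R * K * S / 100  (simplified USLE)
R * K = 1611 * 0.02 = 32.22
E = 32.22 * 11.7 / 100 = 3.77 t/ha

3.77


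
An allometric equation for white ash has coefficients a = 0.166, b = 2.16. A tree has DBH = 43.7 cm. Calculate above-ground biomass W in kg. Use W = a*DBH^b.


Formula: W = a * DBH^b  (allometric power law)
DBH^b = 43.7^2.16 = 3494.9414
W = 0.166 * 3494.9414 = 580.2 kg

580.2


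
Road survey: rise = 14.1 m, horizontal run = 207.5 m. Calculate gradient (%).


Formula: Gradient = rise / run * 100
Gradient = 14.1 / 207.5 * 100 = 6.8%

6.8


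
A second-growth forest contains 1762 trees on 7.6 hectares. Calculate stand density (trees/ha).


Formula: Stand Density = N_trees / Area_ha
Density = 1762 trees / 7.6 ha
Density = 232 trees/ha

232


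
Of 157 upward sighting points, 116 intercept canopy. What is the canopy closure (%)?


Formula: Canopy closure = covered points / total points * 100
Closure = 116 / 157 * 100
Closure = 0.7389 * 100 = 73.9%

73.9


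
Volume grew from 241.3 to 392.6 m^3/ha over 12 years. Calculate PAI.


Formula: PAI = (V_T2 - V_T1) / (T2 - T1)
Volume increment = 392.6 - 241.3 = 151.3 m^3/ha
PAI = 151.3 / 12 = 12.61 m^3/ha/year

12.61


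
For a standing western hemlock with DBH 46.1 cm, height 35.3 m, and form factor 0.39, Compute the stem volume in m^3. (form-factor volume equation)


Formula: V = pi * (DBH/200)^2 * H * ff
Radius = DBH/200 = 46.1/200 = 0.2305 m
Radius^2 = 0.2305^2 = 0.05313025 m^2
V = pi * 0.05313025 * 35.3 * 0.39
V = 2.298 m^3

2.298


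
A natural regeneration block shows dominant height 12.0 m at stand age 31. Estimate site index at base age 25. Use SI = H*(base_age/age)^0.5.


Formula: SI = H_dom * (base_age / age)^0.5
Age ratio = 25 / 31 = 0.80645
sqrt(age_ratio) = 0.89803
SI = 12.0 * 0.89803 = 10.8 m

10.8


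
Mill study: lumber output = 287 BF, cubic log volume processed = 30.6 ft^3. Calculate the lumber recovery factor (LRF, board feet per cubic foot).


Formula: LRF = Lumber Output (BF) / Log Input (ft^3)
LRF = 287 BF / 30.6 ft^3
LRF = 9.38 BF/ft^3

9.38


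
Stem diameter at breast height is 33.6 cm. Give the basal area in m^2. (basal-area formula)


Formula: BA = pi * (DBH/2)^2 / 10000  (cm^2 to m^2)
Radius = DBH/2 = 33.6/2 = 16.8 cm
BA = pi * 16.8^2 / 10000
   = 886.6831 cm^2 / 10000
   = 0.0887 m^2

0.0887


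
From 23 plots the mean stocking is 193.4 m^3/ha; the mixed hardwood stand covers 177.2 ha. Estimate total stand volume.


Formula: Total Volume = Mean Volume per ha * Total Area
Total Volume = 193.4 m^3/ha * 177.2 ha
Total Volume = 34270 m^3

34270


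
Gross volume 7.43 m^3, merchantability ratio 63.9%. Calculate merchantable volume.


Formula: MV = V_total * (merchantable_pct / 100)
Merchantable fraction = 63.9% / 100 = 0.639
MV = 7.43 m^3 * 0.639 = 4.748 m^3

4.748


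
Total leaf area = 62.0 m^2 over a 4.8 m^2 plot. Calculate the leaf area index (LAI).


Formula: LAI = total leaf area / ground area  (dimensionless)
LAI = 62.0 m^2 / 4.8 m^2
LAI = 12.92

12.92


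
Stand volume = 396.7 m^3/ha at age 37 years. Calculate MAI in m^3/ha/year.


Formula: MAI = Total Volume / Stand Age
MAI = 396.7 m^3/ha / 37 years
MAI = 10.72 m^3/ha/year

10.72


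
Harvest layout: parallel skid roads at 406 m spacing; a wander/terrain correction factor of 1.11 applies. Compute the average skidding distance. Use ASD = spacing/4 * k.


Formula: ASD = (spacing / 4) * correction
Uncorrected distance = spacing / 4 = 406 / 4 = 101.5 m
ASD = 101.5 * 1.11 = 113 m

113


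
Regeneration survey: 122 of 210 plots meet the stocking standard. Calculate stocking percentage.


Formula: Stocking % = stocked plots / total plots * 100
Stocking = 122 / 210 * 100
Stocking = 0.581 * 100 = 58.1%

58.1


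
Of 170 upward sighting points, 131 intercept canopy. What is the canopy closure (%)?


Formula: Canopy closure = covered points / total points * 100
Closure = 131 / 170 * 100
Closure = 0.7706 * 100 = 77.1%

77.1


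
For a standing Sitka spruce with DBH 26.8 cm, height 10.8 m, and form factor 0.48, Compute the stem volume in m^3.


Formula: V = pi * (DBH/200)^2 * H * ff
Radius = DBH/200 = 26.8/200 = 0.134 m
Radius^2 = 0.134^2 = 0.017956 m^2
V = pi * 0.017956 * 10.8 * 0.48
V = 0.292 m^3

0.292


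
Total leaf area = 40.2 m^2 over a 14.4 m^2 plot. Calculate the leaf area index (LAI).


Formula: LAI = total leaf area / ground area  (dimensionless)
LAI = 40.2 m^2 / 14.4 m^2
LAI = 2.79

2.79


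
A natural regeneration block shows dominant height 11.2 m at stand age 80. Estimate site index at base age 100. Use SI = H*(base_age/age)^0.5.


Formula: SI = H_dom * (base_age / age)^0.5
Age ratio = 100 / 80 = 1.25
sqrt(age_ratio) = 1.11803
SI = 11.2 * 1.11803 = 12.5 m

12.5


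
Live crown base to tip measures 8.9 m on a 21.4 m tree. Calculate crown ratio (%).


Formula: Crown Ratio = (Crown Length / Total Height) * 100
CR = (8.9 m / 21.4 m) * 100
CR = 0.4159 * 100 = 41.6%

41.6


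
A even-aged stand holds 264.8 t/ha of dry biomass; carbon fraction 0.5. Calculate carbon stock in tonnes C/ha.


Formula: Carbon Stock = Biomass * Carbon Fraction
C = 264.8 t/ha * 0.5
C = 132.4 t C/ha

132.4


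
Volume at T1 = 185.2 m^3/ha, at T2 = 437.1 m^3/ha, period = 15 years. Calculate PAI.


Formula: PAI = (V_T2 - V_T1) / (T2 - T1)
Volume increment = 437.1 - 185.2 = 251.9 m^3/ha
PAI = 251.9 / 15 = 16.79 m^3/ha/year

16.79


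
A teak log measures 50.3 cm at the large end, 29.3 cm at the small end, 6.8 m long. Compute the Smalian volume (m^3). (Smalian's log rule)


Smalian: V = (A1 + A2)/2 * L,  A = pi*(D/200)^2
A1 = pi*(50.3/200)^2 = 0.198713 m^2
A2 = pi*(29.3/200)^2 = 0.067426 m^2
V = (0.198713+0.067426)/2*6.8 = 0.9049 m^3

0.9049


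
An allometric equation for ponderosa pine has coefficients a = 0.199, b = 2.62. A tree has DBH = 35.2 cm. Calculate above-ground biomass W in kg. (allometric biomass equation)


Formula: W = a * DBH^b  (allometric power law)
DBH^b = 35.2^2.62 = 11270.4635
W = 0.199 * 11270.4635 = 2242.8 kg

2242.8


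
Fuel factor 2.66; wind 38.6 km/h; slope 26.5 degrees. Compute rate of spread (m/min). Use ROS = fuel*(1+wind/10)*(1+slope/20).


Formula: ROS = fuel * (1 + wind/10) * (1 + slope/20)
Wind factor = 1 + 38.6/10 = 4.86
Slope factor = 1 + 26.5/20 = 2.325
ROS = 2.66 * 4.86 * 2.325 = 30.06 m/min

30.06


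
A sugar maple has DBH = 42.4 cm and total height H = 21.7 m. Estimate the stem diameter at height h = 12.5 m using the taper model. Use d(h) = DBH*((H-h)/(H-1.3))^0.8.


Taper: d(h) = DBH * ((H - h) / (H - 1.3))^0.8
Numerator = H - h = 21.7 - 12.5 = 9.2 m
Denominator = H - 1.3 = 21.7 - 1.3 = 20.4 m
Ratio = 9.2 / 20.4 = 0.45098
d = 42.4 * 0.45098^0.8 = 22.4 cm

22.4


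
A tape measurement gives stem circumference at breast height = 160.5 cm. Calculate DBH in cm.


Formula: DBH = C / pi
DBH = 160.5 / pi
pi = 3.14159...
DBH = 51.1 cm

51.1


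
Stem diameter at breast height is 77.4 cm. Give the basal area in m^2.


Formula: BA = pi * (DBH/2)^2 / 10000  (cm^2 to m^2)
Radius = DBH/2 = 77.4/2 = 38.7 cm
BA = pi * 38.7^2 / 10000
   = 4705.1319 cm^2 / 10000
   = 0.4705 m^2

0.4705


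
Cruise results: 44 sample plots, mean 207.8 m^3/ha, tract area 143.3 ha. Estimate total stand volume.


Formula: Total Volume = Mean Volume per ha * Total Area
Total Volume = 207.8 m^3/ha * 143.3 ha
Total Volume = 29778 m^3

29778


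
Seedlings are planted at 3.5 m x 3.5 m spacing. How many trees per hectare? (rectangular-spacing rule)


Formula: TPH = 10000 m^2/ha / (spacing_x * spacing_y)
Area per tree = 3.5 m * 3.5 m = 12.25 m^2
TPH = 10000 / 12.25 = 816 trees/ha

816


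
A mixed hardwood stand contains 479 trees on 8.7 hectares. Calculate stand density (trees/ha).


Formula: Stand Density = N_trees / Area_ha
Density = 479 trees / 8.7 ha
Density = 55 trees/ha

55


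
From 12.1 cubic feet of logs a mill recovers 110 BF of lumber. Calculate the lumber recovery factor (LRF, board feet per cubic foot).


Formula: LRF = Lumber Output (BF) / Log Input (ft^3)
LRF = 110 BF / 12.1 ft^3
LRF = 9.09 BF/ft^3

9.09


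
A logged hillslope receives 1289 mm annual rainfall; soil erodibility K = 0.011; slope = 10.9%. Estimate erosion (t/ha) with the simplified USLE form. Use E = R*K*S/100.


Formula: E = R * K * S / 100  (simplified USLE)
R * K = 1289 * 0.011 = 14.179
E = 14.179 * 10.9 / 100 = 1.55 t/ha

1.55


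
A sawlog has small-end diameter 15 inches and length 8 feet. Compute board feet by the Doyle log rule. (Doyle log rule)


Doyle: BF = (D - 4)^2 * L / 16
Adjusted diameter = 15 - 4 = 11 in
(D-4)^2 = 11^2 = 121
BF = 121 * 8 / 16 = 61 BF

61


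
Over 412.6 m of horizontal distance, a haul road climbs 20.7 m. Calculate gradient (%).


Formula: Gradient = rise / run * 100
Gradient = 20.7 / 412.6 * 100 = 5.0%

5.0


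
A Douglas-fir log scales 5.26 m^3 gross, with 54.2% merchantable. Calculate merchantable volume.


Formula: MV = V_total * (merchantable_pct / 100)
Merchantable fraction = 54.2% / 100 = 0.542
MV = 5.26 m^3 * 0.542 = 2.851 m^3

2.851


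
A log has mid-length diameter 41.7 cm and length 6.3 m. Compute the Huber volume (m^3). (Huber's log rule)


Huber: V = Am * L,  Am = pi*(Dm/200)^2
Am = pi*(41.7/200)^2 = 0.136572 m^2
V = 0.136572*6.3 = 0.8604 m^3

0.8604


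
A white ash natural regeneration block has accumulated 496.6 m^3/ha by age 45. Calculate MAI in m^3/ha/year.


Formula: MAI = Total Volume / Stand Age
MAI = 496.6 m^3/ha / 45 years
MAI = 11.04 m^3/ha/year

11.04


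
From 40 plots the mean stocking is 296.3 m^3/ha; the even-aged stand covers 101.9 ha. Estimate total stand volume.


Formula: Total Volume = Mean Volume per ha * Total Area
Total Volume = 296.3 m^3/ha * 101.9 ha
Total Volume = 30193 m^3

30193


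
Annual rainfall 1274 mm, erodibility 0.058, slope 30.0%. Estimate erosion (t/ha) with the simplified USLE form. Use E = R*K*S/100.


Formula: E = R * K * S / 100  (simplified USLE)
R * K = 1274 * 0.058 = 73.892
E = 73.892 * 30.0 / 100 = 22.17 t/ha

22.17


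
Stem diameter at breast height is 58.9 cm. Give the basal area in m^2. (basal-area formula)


Formula: BA = pi * (DBH/2)^2 / 10000  (cm^2 to m^2)
Radius = DBH/2 = 58.9/2 = 29.45 cm
BA = pi * 29.45^2 / 10000
   = 2724.7112 cm^2 / 10000
   = 0.2725 m^2

0.2725


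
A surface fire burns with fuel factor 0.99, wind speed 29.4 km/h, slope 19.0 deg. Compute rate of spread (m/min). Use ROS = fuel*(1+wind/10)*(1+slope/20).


Formula: ROS = fuel * (1 + wind/10) * (1 + slope/20)
Wind factor = 1 + 29.4/10 = 3.94
Slope factor = 1 + 19.0/20 = 1.95
ROS = 0.99 * 3.94 * 1.95 = 7.61 m/min

7.61


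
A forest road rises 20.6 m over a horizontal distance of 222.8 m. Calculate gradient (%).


Formula: Gradient = rise / run * 100
Gradient = 20.6 / 222.8 * 100 = 9.2%

9.2


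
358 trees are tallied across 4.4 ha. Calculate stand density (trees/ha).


Formula: Stand Density = N_trees / Area_ha
Density = 358 trees / 4.4 ha
Density = 81 trees/ha

81


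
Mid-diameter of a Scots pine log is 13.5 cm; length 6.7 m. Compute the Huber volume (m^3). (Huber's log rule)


Huber: V = Am * L,  Am = pi*(Dm/200)^2
Am = pi*(13.5/200)^2 = 0.014314 m^2
V = 0.014314*6.7 = 0.0959 m^3

0.0959


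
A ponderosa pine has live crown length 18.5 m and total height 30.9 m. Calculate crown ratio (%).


Formula: Crown Ratio = (Crown Length / Total Height) * 100
CR = (18.5 m / 30.9 m) * 100
CR = 0.5987 * 100 = 59.9%

59.9


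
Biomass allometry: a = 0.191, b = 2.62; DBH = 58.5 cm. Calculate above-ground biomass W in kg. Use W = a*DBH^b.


Formula: W = a * DBH^b  (allometric power law)
DBH^b = 58.5^2.62 = 42652.8808
W = 0.191 * 42652.8808 = 8146.7 kg

8146.7


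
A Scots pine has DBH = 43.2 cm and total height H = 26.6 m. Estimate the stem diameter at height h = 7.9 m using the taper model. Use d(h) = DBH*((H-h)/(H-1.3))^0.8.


Taper: d(h) = DBH * ((H - h) / (H - 1.3))^0.8
Numerator = H - h = 26.6 - 7.9 = 18.7 m
Denominator = H - 1.3 = 26.6 - 1.3 = 25.3 m
Ratio = 18.7 / 25.3 = 0.73913
d = 43.2 * 0.73913^0.8 = 33.9 cm

33.9


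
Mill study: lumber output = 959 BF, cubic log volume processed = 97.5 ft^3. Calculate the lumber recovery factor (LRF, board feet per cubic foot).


Formula: LRF = Lumber Output (BF) / Log Input (ft^3)
LRF = 959 BF / 97.5 ft^3
LRF = 9.84 BF/ft^3

9.84


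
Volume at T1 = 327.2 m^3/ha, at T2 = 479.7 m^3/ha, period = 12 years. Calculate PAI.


Formula: PAI = (V_T2 - V_T1) / (T2 - T1)
Volume increment = 479.7 - 327.2 = 152.5 m^3/ha
PAI = 152.5 / 12 = 12.71 m^3/ha/year

12.71


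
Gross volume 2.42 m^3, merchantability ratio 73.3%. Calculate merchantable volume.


Formula: MV = V_total * (merchantable_pct / 100)
Merchantable fraction = 73.3% / 100 = 0.733
MV = 2.42 m^3 * 0.733 = 1.774 m^3

1.774


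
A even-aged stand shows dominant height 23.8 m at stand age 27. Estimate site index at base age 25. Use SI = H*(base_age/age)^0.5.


Formula: SI = H_dom * (base_age / age)^0.5
Age ratio = 25 / 27 = 0.92593
sqrt(age_ratio) = 0.96225
SI = 23.8 * 0.96225 = 22.9 m

22.9


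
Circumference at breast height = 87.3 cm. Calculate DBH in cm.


Formula: DBH = C / pi
DBH = 87.3 / pi
pi = 3.14159...
DBH = 27.8 cm

27.8


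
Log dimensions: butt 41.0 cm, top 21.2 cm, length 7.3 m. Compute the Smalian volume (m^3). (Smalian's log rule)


Smalian: V = (A1 + A2)/2 * L,  A = pi*(D/200)^2
A1 = pi*(41.0/200)^2 = 0.132025 m^2
A2 = pi*(21.2/200)^2 = 0.035299 m^2
V = (0.132025+0.035299)/2*7.3 = 0.6107 m^3

0.6107


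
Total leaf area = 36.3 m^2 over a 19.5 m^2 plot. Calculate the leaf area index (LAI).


Formula: LAI = total leaf area / ground area  (dimensionless)
LAI = 36.3 m^2 / 19.5 m^2
LAI = 1.86

1.86


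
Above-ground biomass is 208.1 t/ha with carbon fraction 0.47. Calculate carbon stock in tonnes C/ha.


Formula: Carbon Stock = Biomass * Carbon Fraction
C = 208.1 t/ha * 0.47
C = 97.8 t C/ha

97.8


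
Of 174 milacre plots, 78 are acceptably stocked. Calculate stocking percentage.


Formula: Stocking % = stocked plots / total plots * 100
Stocking = 78 / 174 * 100
Stocking = 0.4483 * 100 = 44.8%

44.8


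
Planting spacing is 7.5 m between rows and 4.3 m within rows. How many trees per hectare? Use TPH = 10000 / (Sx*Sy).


Formula: TPH = 10000 m^2/ha / (spacing_x * spacing_y)
Area per tree = 7.5 m * 4.3 m = 32.25 m^2
TPH = 10000 / 32.25 = 310 trees/ha

310


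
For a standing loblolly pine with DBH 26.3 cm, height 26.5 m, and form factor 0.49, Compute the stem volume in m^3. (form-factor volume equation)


Formula: V = pi * (DBH/200)^2 * H * ff
Radius = DBH/200 = 26.3/200 = 0.1315 m
Radius^2 = 0.1315^2 = 0.01729225 m^2
V = pi * 0.01729225 * 26.5 * 0.49
V = 0.705 m^3

0.705


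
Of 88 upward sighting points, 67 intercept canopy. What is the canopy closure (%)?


Formula: Canopy closure = covered points / total points * 100
Closure = 67 / 88 * 100
Closure = 0.7614 * 100 = 76.1%

76.1


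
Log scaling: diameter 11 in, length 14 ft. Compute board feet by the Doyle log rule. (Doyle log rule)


Doyle: BF = (D - 4)^2 * L / 16
Adjusted diameter = 11 - 4 = 7 in
(D-4)^2 = 7^2 = 49
BF = 49 * 14 / 16 = 43 BF

43


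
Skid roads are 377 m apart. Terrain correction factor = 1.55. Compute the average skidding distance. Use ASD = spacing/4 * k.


Formula: ASD = (spacing / 4) * correction
Uncorrected distance = spacing / 4 = 377 / 4 = 94.25 m
ASD = 94.25 * 1.55 = 146 m

146


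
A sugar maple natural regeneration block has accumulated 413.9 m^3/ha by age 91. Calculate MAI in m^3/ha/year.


Formula: MAI = Total Volume / Stand Age
MAI = 413.9 m^3/ha / 91 years
MAI = 4.55 m^3/ha/year

4.55


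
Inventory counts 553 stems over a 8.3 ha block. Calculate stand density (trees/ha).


Formula: Stand Density = N_trees / Area_ha
Density = 553 trees / 8.3 ha
Density = 67 trees/ha

67


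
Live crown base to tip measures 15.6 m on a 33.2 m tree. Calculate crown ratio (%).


Formula: Crown Ratio = (Crown Length / Total Height) * 100
CR = (15.6 m / 33.2 m) * 100
CR = 0.4699 * 100 = 47.0%

47.0


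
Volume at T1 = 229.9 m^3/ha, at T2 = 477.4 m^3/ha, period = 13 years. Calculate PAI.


Formula: PAI = (V_T2 - V_T1) / (T2 - T1)
Volume increment = 477.4 - 229.9 = 247.5 m^3/ha
PAI = 247.5 / 13 = 19.04 m^3/ha/year

19.04


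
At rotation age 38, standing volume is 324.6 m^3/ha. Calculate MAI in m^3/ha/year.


Formula: MAI = Total Volume / Stand Age
MAI = 324.6 m^3/ha / 38 years
MAI = 8.54 m^3/ha/year

8.54


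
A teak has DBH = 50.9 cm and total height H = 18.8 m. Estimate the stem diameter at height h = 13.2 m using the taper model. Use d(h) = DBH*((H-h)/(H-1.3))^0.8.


Taper: d(h) = DBH * ((H - h) / (H - 1.3))^0.8
Numerator = H - h = 18.8 - 13.2 = 5.6 m
Denominator = H - 1.3 = 18.8 - 1.3 = 17.5 m
Ratio = 5.6 / 17.5 = 0.32
d = 50.9 * 0.32^0.8 = 20.5 cm

20.5


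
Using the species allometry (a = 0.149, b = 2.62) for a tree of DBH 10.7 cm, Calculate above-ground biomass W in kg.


Formula: W = a * DBH^b  (allometric power law)
DBH^b = 10.7^2.62 = 497.7205
W = 0.149 * 497.7205 = 74.2 kg

74.2


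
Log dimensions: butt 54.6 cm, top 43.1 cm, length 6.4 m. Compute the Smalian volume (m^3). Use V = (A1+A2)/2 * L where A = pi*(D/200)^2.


Smalian: V = (A1 + A2)/2 * L,  A = pi*(D/200)^2
A1 = pi*(54.6/200)^2 = 0.23414 m^2
A2 = pi*(43.1/200)^2 = 0.145896 m^2
V = (0.23414+0.145896)/2*6.4 = 1.2161 m^3

1.2161


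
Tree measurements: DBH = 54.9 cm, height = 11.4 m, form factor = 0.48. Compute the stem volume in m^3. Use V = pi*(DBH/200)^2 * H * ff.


Formula: V = pi * (DBH/200)^2 * H * ff
Radius = DBH/200 = 54.9/200 = 0.2745 m
Radius^2 = 0.2745^2 = 0.07535025 m^2
V = pi * 0.07535025 * 11.4 * 0.48
V = 1.295 m^3

1.295


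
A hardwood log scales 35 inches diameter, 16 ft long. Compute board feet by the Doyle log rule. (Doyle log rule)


Doyle: BF = (D - 4)^2 * L / 16
Adjusted diameter = 35 - 4 = 31 in
(D-4)^2 = 31^2 = 961
BF = 961 * 16 / 16 = 961 BF

961


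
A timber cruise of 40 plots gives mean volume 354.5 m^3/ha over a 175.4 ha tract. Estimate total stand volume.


Formula: Total Volume = Mean Volume per ha * Total Area
Total Volume = 354.5 m^3/ha * 175.4 ha
Total Volume = 62179 m^3

62179


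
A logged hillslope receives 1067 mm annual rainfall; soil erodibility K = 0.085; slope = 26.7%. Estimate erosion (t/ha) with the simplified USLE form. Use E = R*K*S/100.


Formula: E = R * K * S / 100  (simplified USLE)
R * K = 1067 * 0.085 = 90.695
E = 90.695 * 26.7 / 100 = 24.22 t/ha

24.22


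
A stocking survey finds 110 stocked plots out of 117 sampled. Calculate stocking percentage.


Formula: Stocking % = stocked plots / total plots * 100
Stocking = 110 / 117 * 100
Stocking = 0.9402 * 100 = 94.0%

94.0


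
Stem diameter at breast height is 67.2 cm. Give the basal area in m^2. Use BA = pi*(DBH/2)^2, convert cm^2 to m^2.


Formula: BA = pi * (DBH/2)^2 / 10000  (cm^2 to m^2)
Radius = DBH/2 = 67.2/2 = 33.6 cm
BA = pi * 33.6^2 / 10000
   = 3546.7324 cm^2 / 10000
   = 0.3547 m^2

0.3547


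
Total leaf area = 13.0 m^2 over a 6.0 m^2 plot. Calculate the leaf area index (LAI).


Formula: LAI = total leaf area / ground area  (dimensionless)
LAI = 13.0 m^2 / 6.0 m^2
LAI = 2.17

2.17


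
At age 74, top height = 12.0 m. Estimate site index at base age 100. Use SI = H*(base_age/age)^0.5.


Formula: SI = H_dom * (base_age / age)^0.5
Age ratio = 100 / 74 = 1.35135
sqrt(age_ratio) = 1.16248
SI = 12.0 * 1.16248 = 13.9 m

13.9


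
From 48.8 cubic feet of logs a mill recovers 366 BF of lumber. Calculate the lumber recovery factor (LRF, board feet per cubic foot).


Formula: LRF = Lumber Output (BF) / Log Input (ft^3)
LRF = 366 BF / 48.8 ft^3
LRF = 7.5 BF/ft^3

7.5


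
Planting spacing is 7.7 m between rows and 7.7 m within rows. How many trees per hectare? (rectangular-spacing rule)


Formula: TPH = 10000 m^2/ha / (spacing_x * spacing_y)
Area per tree = 7.7 m * 7.7 m = 59.29 m^2
TPH = 10000 / 59.29 = 169 trees/ha

169


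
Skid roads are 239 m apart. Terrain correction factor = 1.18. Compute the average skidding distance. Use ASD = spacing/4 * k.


Formula: ASD = (spacing / 4) * correction
Uncorrected distance = spacing / 4 = 239 / 4 = 59.75 m
ASD = 59.75 * 1.18 = 71 m

71


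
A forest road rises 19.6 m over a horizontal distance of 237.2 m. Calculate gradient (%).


Formula: Gradient = rise / run * 100
Gradient = 19.6 / 237.2 * 100 = 8.3%

8.3


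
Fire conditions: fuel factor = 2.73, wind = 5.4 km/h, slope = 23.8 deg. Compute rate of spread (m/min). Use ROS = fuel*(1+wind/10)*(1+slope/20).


Formula: ROS = fuel * (1 + wind/10) * (1 + slope/20)
Wind factor = 1 + 5.4/10 = 1.54
Slope factor = 1 + 23.8/20 = 2.19
ROS = 2.73 * 1.54 * 2.19 = 9.21 m/min

9.21


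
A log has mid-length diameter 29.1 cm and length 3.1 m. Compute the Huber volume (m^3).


Huber: V = Am * L,  Am = pi*(Dm/200)^2
Am = pi*(29.1/200)^2 = 0.066508 m^2
V = 0.066508*3.1 = 0.2062 m^3

0.2062


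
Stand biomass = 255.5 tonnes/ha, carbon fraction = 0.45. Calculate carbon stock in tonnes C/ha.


Formula: Carbon Stock = Biomass * Carbon Fraction
C = 255.5 t/ha * 0.45
C = 115.0 t C/ha

115.0


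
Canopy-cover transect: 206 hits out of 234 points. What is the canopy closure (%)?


Formula: Canopy closure = covered points / total points * 100
Closure = 206 / 234 * 100
Closure = 0.8803 * 100 = 88.0%

88.0


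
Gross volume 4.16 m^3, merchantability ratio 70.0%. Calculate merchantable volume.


Formula: MV = V_total * (merchantable_pct / 100)
Merchantable fraction = 70.0% / 100 = 0.7
MV = 4.16 m^3 * 0.7 = 2.912 m^3

2.912


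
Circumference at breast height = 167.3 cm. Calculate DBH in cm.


Formula: DBH = C / pi
DBH = 167.3 / pi
pi = 3.14159...
DBH = 53.3 cm

53.3


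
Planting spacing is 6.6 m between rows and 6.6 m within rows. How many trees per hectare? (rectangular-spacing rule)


Formula: TPH = 10000 m^2/ha / (spacing_x * spacing_y)
Area per tree = 6.6 m * 6.6 m = 43.56 m^2
TPH = 10000 / 43.56 = 230 trees/ha

230


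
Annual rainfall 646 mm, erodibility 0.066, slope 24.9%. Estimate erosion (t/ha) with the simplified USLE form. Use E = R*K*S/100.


Formula: E = R * K * S / 100  (simplified USLE)
R * K = 646 * 0.066 = 42.636
E = 42.636 * 24.9 / 100 = 10.62 t/ha

10.62


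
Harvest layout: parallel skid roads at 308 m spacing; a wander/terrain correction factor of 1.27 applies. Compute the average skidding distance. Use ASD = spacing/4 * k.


Formula: ASD = (spacing / 4) * correction
Uncorrected distance = spacing / 4 = 308 / 4 = 77 m
ASD = 77 * 1.27 = 98 m

98


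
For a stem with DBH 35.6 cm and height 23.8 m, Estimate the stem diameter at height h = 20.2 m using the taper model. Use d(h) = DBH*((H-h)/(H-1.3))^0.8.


Taper: d(h) = DBH * ((H - h) / (H - 1.3))^0.8
Numerator = H - h = 23.8 - 20.2 = 3.6 m
Denominator = H - 1.3 = 23.8 - 1.3 = 22.5 m
Ratio = 3.6 / 22.5 = 0.16
d = 35.6 * 0.16^0.8 = 8.2 cm

8.2


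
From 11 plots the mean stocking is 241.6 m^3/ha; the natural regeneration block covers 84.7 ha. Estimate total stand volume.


Formula: Total Volume = Mean Volume per ha * Total Area
Total Volume = 241.6 m^3/ha * 84.7 ha
Total Volume = 20464 m^3

20464


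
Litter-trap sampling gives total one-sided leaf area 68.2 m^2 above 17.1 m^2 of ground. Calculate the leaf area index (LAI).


Formula: LAI = total leaf area / ground area  (dimensionless)
LAI = 68.2 m^2 / 17.1 m^2
LAI = 3.99

3.99


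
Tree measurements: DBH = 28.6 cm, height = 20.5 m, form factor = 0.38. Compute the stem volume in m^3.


Formula: V = pi * (DBH/200)^2 * H * ff
Radius = DBH/200 = 28.6/200 = 0.143 m
Radius^2 = 0.143^2 = 0.020449 m^2
V = pi * 0.020449 * 20.5 * 0.38
V = 0.5 m^3

0.5


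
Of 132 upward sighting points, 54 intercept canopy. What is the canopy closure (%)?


Formula: Canopy closure = covered points / total points * 100
Closure = 54 / 132 * 100
Closure = 0.4091 * 100 = 40.9%

40.9


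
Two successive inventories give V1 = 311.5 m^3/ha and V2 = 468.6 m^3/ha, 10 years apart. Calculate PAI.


Formula: PAI = (V_T2 - V_T1) / (T2 - T1)
Volume increment = 468.6 - 311.5 = 157.1 m^3/ha
PAI = 157.1 / 10 = 15.71 m^3/ha/year

15.71


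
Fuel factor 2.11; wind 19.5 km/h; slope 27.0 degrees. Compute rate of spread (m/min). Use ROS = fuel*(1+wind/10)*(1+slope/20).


Formula: ROS = fuel * (1 + wind/10) * (1 + slope/20)
Wind factor = 1 + 19.5/10 = 2.95
Slope factor = 1 + 27.0/20 = 2.35
ROS = 2.11 * 2.95 * 2.35 = 14.63 m/min

14.63


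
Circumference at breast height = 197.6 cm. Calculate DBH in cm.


Formula: DBH = C / pi
DBH = 197.6 / pi
pi = 3.14159...
DBH = 62.9 cm

62.9


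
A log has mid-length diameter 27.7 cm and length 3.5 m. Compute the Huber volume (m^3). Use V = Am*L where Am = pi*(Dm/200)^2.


Huber: V = Am * L,  Am = pi*(Dm/200)^2
Am = pi*(27.7/200)^2 = 0.060263 m^2
V = 0.060263*3.5 = 0.2109 m^3

0.2109


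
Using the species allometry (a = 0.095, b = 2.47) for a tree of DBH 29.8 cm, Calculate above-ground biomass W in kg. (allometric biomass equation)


Formula: W = a * DBH^b  (allometric power law)
DBH^b = 29.8^2.47 = 4378.3873
W = 0.095 * 4378.3873 = 415.9 kg

415.9


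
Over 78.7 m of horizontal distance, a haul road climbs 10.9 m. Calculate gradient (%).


Formula: Gradient = rise / run * 100
Gradient = 10.9 / 78.7 * 100 = 13.9%

13.9


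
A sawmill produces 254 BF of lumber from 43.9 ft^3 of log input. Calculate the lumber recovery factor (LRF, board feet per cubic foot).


Formula: LRF = Lumber Output (BF) / Log Input (ft^3)
LRF = 254 BF / 43.9 ft^3
LRF = 5.79 BF/ft^3

5.79


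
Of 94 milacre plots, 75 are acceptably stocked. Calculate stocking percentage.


Formula: Stocking % = stocked plots / total plots * 100
Stocking = 75 / 94 * 100
Stocking = 0.7979 * 100 = 79.8%

79.8


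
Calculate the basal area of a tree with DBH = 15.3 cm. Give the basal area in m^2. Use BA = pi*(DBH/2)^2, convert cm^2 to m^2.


Formula: BA = pi * (DBH/2)^2 / 10000  (cm^2 to m^2)
Radius = DBH/2 = 15.3/2 = 7.65 cm
BA = pi * 7.65^2 / 10000
   = 183.8539 cm^2 / 10000
   = 0.0184 m^2

0.0184


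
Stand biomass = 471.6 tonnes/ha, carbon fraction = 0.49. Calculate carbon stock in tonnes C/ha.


Formula: Carbon Stock = Biomass * Carbon Fraction
C = 471.6 t/ha * 0.49
C = 231.1 t C/ha

231.1


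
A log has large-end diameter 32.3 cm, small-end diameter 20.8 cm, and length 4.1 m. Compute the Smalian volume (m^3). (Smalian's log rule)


Smalian: V = (A1 + A2)/2 * L,  A = pi*(D/200)^2
A1 = pi*(32.3/200)^2 = 0.08194 m^2
A2 = pi*(20.8/200)^2 = 0.033979 m^2
V = (0.08194+0.033979)/2*4.1 = 0.2376 m^3

0.2376


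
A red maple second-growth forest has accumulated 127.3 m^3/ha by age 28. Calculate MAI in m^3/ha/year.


Formula: MAI = Total Volume / Stand Age
MAI = 127.3 m^3/ha / 28 years
MAI = 4.55 m^3/ha/year

4.55


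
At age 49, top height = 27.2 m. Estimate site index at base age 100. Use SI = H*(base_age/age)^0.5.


Formula: SI = H_dom * (base_age / age)^0.5
Age ratio = 100 / 49 = 2.04082
sqrt(age_ratio) = 1.42857
SI = 27.2 * 1.42857 = 38.9 m

38.9


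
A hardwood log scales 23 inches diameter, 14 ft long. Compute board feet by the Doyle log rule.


Doyle: BF = (D - 4)^2 * L / 16
Adjusted diameter = 23 - 4 = 19 in
(D-4)^2 = 19^2 = 361
BF = 361 * 14 / 16 = 316 BF

316


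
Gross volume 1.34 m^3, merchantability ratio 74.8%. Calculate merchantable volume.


Formula: MV = V_total * (merchantable_pct / 100)
Merchantable fraction = 74.8% / 100 = 0.748
MV = 1.34 m^3 * 0.748 = 1.002 m^3

1.002


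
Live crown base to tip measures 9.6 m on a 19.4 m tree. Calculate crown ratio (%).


Formula: Crown Ratio = (Crown Length / Total Height) * 100
CR = (9.6 m / 19.4 m) * 100
CR = 0.4948 * 100 = 49.5%

49.5


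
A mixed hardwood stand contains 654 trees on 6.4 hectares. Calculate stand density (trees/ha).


Formula: Stand Density = N_trees / Area_ha
Density = 654 trees / 6.4 ha
Density = 102 trees/ha

102


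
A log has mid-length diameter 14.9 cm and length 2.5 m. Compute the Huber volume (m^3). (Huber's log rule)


Huber: V = Am * L,  Am = pi*(Dm/200)^2
Am = pi*(14.9/200)^2 = 0.017437 m^2
V = 0.017437*2.5 = 0.0436 m^3

0.0436


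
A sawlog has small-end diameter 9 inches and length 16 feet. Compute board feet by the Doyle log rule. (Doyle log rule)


Doyle: BF = (D - 4)^2 * L / 16
Adjusted diameter = 9 - 4 = 5 in
(D-4)^2 = 5^2 = 25
BF = 25 * 16 / 16 = 25 BF

25


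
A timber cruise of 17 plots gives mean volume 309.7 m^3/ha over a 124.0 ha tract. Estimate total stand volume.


Formula: Total Volume = Mean Volume per ha * Total Area
Total Volume = 309.7 m^3/ha * 124.0 ha
Total Volume = 38403 m^3

38403


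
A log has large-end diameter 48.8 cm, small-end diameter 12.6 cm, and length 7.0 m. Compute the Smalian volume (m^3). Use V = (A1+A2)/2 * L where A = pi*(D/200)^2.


Smalian: V = (A1 + A2)/2 * L,  A = pi*(D/200)^2
A1 = pi*(48.8/200)^2 = 0.187038 m^2
A2 = pi*(12.6/200)^2 = 0.012469 m^2
V = (0.187038+0.012469)/2*7.0 = 0.6983 m^3

0.6983


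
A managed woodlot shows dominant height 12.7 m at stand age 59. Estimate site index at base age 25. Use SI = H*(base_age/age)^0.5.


Formula: SI = H_dom * (base_age / age)^0.5
Age ratio = 25 / 59 = 0.42373
sqrt(age_ratio) = 0.65094
SI = 12.7 * 0.65094 = 8.3 m

8.3


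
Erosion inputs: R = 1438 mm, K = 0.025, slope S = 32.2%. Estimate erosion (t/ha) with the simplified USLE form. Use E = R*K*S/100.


Formula: E = R * K * S / 100  (simplified USLE)
R * K = 1438 * 0.025 = 35.95
E = 35.95 * 32.2 / 100 = 11.58 t/ha

11.58


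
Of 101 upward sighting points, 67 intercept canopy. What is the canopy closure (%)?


Formula: Canopy closure = covered points / total points * 100
Closure = 67 / 101 * 100
Closure = 0.6634 * 100 = 66.3%

66.3
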